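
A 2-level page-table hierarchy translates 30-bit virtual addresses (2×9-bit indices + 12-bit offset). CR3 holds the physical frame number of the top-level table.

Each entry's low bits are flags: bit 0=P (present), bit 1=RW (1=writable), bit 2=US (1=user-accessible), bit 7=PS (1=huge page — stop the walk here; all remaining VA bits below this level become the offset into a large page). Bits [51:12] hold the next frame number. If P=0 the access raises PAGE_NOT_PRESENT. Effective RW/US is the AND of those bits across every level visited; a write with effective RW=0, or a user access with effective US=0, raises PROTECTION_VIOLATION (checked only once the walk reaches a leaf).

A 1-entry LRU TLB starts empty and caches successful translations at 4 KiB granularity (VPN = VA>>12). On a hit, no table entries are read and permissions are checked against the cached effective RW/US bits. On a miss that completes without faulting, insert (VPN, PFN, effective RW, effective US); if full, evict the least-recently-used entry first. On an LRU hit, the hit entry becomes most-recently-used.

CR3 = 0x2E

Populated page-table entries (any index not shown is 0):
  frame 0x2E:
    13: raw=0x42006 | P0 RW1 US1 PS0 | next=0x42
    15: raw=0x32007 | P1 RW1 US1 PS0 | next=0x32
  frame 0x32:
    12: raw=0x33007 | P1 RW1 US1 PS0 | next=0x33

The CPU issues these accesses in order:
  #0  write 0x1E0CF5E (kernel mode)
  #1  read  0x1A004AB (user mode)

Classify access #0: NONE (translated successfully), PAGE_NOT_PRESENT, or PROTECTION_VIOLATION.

Walk each access:
#0 VA=0x1E0CF5E (w,kernel):
  L0: frame=0x2E idx=15 entry=0x32007 [P=1 RW=1 US=1 PS=0]
  L1: frame=0x32 idx=12 entry=0x33007 [P=1 RW=1 US=1 PS=0]
  ⇒ phys 0x33F5E  [2 reads]
#1 VA=0x1A004AB (r,user):
  L0: frame=0x2E idx=13 entry=0x42006 [P=0 RW=1 US=1 PS=0]
  ⇒ fault: PAGE_NOT_PRESENT  — 1 lookups

Access #0 fault: NONE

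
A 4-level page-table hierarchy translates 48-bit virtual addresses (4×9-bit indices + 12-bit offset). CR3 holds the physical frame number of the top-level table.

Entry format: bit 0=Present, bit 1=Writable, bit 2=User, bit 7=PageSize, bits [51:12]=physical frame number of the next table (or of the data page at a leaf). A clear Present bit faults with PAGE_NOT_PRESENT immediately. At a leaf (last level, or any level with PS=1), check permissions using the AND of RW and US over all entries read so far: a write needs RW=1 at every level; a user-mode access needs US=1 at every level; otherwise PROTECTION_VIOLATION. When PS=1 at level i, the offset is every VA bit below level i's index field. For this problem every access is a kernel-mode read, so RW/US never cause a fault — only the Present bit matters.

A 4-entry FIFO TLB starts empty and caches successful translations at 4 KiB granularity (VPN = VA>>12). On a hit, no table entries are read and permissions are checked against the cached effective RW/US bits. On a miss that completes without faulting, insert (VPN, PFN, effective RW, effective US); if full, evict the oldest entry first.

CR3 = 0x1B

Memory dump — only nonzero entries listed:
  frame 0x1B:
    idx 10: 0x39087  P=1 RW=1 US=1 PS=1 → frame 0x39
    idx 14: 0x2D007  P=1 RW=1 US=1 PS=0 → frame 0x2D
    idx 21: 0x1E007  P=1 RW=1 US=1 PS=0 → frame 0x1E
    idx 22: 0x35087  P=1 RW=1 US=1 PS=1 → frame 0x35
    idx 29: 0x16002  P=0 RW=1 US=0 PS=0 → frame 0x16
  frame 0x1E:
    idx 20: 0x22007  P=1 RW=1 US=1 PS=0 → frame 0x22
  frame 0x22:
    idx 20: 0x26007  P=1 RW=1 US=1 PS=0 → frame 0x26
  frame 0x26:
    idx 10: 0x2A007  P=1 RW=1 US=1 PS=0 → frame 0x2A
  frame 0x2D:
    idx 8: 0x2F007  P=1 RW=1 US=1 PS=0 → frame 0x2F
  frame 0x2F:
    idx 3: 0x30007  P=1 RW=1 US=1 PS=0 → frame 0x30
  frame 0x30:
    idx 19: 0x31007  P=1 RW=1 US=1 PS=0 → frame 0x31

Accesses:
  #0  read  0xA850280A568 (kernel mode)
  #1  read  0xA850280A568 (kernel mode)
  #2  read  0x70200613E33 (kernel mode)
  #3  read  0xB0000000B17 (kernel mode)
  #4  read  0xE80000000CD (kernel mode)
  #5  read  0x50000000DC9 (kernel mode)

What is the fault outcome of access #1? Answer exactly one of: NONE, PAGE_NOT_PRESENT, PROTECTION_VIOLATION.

Trace:
#0 VA=0xA850280A568 (r,kernel):
  lvl0: tbl 0x1B, slot 21 ⇒ 0x1E007 (P1/RW1/US1/PS0)
  lvl1: tbl 0x1E, slot 20 ⇒ 0x22007 (P1/RW1/US1/PS0)
  lvl2: tbl 0x22, slot 20 ⇒ 0x26007 (P1/RW1/US1/PS0)
  lvl3: tbl 0x26, slot 10 ⇒ 0x2A007 (P1/RW1/US1/PS0)
  ✓ 0x2A568  — 4 lookups
#1 VA=0xA850280A568 (r,kernel):
  TLB hit vpn=0xA850280A → PA=0x2A568
#2 VA=0x70200613E33 (r,kernel):
  lvl0: tbl 0x1B, slot 14 ⇒ 0x2D007 (P1/RW1/US1/PS0)
  lvl1: tbl 0x2D, slot 8 ⇒ 0x2F007 (P1/RW1/US1/PS0)
  lvl2: tbl 0x2F, slot 3 ⇒ 0x30007 (P1/RW1/US1/PS0)
  lvl3: tbl 0x30, slot 19 ⇒ 0x31007 (P1/RW1/US1/PS0)
  ✓ 0x31E33  — 4 lookups
#3 VA=0xB0000000B17 (r,kernel):
  lvl0: tbl 0x1B, slot 22 ⇒ 0x35087 (P1/RW1/US1/PS1)
  ✓ 0x35B17 (huge @L0)  — 1 lookups
#4 VA=0xE80000000CD (r,kernel):
  lvl0: tbl 0x1B, slot 29 ⇒ 0x16002 (P0/RW1/US0/PS0)
  ⇒ fault: PAGE_NOT_PRESENT  — 1 lookups
#5 VA=0x50000000DC9 (r,kernel):
  lvl0: tbl 0x1B, slot 10 ⇒ 0x39087 (P1/RW1/US1/PS1)
  ✓ 0x39DC9 (huge @L0)  — 1 lookups

Access #1 fault: NONE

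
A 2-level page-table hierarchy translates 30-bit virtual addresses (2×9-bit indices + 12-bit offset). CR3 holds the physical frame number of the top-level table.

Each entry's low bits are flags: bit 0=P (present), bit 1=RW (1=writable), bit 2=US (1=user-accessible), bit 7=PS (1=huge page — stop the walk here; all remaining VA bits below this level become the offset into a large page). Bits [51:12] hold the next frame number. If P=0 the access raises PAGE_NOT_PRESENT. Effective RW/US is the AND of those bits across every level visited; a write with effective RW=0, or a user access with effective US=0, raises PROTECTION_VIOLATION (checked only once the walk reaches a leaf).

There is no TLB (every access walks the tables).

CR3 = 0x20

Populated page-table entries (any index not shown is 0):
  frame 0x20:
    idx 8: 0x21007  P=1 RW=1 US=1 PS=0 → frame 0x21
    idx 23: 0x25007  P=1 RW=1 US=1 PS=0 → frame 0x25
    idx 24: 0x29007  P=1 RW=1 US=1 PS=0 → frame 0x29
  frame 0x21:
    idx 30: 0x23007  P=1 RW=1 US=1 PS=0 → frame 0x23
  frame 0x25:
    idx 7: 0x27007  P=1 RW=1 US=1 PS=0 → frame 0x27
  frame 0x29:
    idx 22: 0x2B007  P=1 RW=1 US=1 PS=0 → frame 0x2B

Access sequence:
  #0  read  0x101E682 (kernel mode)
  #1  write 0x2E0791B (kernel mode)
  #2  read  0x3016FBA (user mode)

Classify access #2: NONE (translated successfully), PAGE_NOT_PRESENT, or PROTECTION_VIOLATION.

Per-access translation:
#0 VA=0x101E682 (r,kernel):
  L0: frame=0x20 idx=8 entry=0x21007 [P=1 RW=1 US=1 PS=0]
  L1: frame=0x21 idx=30 entry=0x23007 [P=1 RW=1 US=1 PS=0]
  ✓ 0x23682  — 2 lookups
#1 VA=0x2E0791B (w,kernel):
  L0: frame=0x20 idx=23 entry=0x25007 [P=1 RW=1 US=1 PS=0]
  L1: frame=0x25 idx=7 entry=0x27007 [P=1 RW=1 US=1 PS=0]
  ✓ 0x2791B  — 2 lookups
#2 VA=0x3016FBA (r,user):
  L0: frame=0x20 idx=24 entry=0x29007 [P=1 RW=1 US=1 PS=0]
  L1: frame=0x29 idx=22 entry=0x2B007 [P=1 RW=1 US=1 PS=0]
  ✓ 0x2BFBA  — 2 lookups

Access #2 fault: NONE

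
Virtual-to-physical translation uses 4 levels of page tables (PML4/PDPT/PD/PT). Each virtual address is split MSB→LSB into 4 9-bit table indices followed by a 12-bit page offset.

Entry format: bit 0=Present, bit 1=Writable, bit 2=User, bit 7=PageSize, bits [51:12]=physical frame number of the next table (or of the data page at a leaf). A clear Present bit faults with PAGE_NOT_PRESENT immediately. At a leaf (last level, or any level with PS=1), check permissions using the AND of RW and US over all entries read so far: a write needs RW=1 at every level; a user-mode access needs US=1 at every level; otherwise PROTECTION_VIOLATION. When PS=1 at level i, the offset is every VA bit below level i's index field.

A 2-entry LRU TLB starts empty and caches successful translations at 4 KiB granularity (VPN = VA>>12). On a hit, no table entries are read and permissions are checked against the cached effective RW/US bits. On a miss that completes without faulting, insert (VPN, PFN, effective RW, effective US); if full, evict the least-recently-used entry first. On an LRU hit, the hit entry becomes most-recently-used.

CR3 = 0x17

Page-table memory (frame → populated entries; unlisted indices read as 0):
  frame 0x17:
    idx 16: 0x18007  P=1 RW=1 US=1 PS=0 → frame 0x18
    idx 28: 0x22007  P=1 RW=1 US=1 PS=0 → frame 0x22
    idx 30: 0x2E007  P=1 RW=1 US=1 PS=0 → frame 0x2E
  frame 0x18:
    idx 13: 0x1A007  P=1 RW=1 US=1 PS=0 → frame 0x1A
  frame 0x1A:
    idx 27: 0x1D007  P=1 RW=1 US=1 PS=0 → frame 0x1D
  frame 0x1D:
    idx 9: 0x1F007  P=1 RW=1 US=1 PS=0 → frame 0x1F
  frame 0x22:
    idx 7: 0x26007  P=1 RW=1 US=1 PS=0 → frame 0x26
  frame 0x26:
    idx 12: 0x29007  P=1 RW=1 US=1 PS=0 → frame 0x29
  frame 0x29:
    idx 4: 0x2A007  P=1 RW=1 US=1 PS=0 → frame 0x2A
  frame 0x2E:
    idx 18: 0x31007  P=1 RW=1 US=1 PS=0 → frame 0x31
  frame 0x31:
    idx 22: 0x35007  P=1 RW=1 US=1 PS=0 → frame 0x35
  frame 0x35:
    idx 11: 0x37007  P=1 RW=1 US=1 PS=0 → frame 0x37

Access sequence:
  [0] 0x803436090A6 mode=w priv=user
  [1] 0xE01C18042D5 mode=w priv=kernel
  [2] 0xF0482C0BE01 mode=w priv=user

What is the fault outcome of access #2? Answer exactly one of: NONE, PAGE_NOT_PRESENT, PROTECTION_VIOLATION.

Trace:
#0 VA=0x803436090A6 (w,user):
  [0] read 0x17 idx=16: raw=0x18007 flags P=1 W=1 U=1 S=0
  [1] read 0x18 idx=13: raw=0x1A007 flags P=1 W=1 U=1 S=0
  [2] read 0x1A idx=27: raw=0x1D007 flags P=1 W=1 U=1 S=0
  [3] read 0x1D idx=9: raw=0x1F007 flags P=1 W=1 U=1 S=0
  ✓ 0x1F0A6  — 4 lookups
#1 VA=0xE01C18042D5 (w,kernel):
  [0] read 0x17 idx=28: raw=0x22007 flags P=1 W=1 U=1 S=0
  [1] read 0x22 idx=7: raw=0x26007 flags P=1 W=1 U=1 S=0
  [2] read 0x26 idx=12: raw=0x29007 flags P=1 W=1 U=1 S=0
  [3] read 0x29 idx=4: raw=0x2A007 flags P=1 W=1 U=1 S=0
  ✓ 0x2A2D5  — 4 lookups
#2 VA=0xF0482C0BE01 (w,user):
  [0] read 0x17 idx=30: raw=0x2E007 flags P=1 W=1 U=1 S=0
  [1] read 0x2E idx=18: raw=0x31007 flags P=1 W=1 U=1 S=0
  [2] read 0x31 idx=22: raw=0x35007 flags P=1 W=1 U=1 S=0
  [3] read 0x35 idx=11: raw=0x37007 flags P=1 W=1 U=1 S=0
  ✓ 0x37E01  — 4 lookups

Access #2 fault: NONE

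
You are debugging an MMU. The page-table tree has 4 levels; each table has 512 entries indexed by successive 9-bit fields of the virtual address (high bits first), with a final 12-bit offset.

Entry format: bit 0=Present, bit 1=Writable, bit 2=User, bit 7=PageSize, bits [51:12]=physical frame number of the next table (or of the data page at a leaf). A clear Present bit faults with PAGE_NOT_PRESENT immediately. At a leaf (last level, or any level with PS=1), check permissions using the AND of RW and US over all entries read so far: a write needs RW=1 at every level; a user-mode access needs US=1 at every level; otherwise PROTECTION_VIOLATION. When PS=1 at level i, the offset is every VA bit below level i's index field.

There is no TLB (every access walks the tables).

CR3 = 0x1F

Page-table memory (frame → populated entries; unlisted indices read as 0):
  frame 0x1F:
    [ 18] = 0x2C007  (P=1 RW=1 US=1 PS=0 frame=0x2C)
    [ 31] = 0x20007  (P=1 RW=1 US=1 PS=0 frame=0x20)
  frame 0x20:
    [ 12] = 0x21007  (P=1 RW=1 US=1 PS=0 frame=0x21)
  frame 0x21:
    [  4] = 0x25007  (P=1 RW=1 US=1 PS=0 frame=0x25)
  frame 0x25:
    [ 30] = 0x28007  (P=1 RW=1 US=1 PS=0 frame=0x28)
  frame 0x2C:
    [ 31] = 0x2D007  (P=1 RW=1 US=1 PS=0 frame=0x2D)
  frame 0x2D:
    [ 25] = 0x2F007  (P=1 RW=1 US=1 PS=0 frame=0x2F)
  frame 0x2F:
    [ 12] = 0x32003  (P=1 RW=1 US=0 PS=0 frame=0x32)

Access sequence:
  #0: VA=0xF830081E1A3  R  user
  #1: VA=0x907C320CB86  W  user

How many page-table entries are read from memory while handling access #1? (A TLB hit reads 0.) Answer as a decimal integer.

Trace:
#0 VA=0xF830081E1A3 (r,user):
  L0 @0x1F[31] → 0x20007  P=1,RW=1,US=1,PS=0
  L1 @0x20[12] → 0x21007  P=1,RW=1,US=1,PS=0
  L2 @0x21[4] → 0x25007  P=1,RW=1,US=1,PS=0
  L3 @0x25[30] → 0x28007  P=1,RW=1,US=1,PS=0
  → PA=0x281A3  (4 entries read)
#1 VA=0x907C320CB86 (w,user):
  L0 @0x1F[18] → 0x2C007  P=1,RW=1,US=1,PS=0
  L1 @0x2C[31] → 0x2D007  P=1,RW=1,US=1,PS=0
  L2 @0x2D[25] → 0x2F007  P=1,RW=1,US=1,PS=0
  L3 @0x2F[12] → 0x32003  P=1,RW=1,US=0,PS=0
  ✗ PROTECTION_VIOLATION  [4 reads]

Entries read for #1: 4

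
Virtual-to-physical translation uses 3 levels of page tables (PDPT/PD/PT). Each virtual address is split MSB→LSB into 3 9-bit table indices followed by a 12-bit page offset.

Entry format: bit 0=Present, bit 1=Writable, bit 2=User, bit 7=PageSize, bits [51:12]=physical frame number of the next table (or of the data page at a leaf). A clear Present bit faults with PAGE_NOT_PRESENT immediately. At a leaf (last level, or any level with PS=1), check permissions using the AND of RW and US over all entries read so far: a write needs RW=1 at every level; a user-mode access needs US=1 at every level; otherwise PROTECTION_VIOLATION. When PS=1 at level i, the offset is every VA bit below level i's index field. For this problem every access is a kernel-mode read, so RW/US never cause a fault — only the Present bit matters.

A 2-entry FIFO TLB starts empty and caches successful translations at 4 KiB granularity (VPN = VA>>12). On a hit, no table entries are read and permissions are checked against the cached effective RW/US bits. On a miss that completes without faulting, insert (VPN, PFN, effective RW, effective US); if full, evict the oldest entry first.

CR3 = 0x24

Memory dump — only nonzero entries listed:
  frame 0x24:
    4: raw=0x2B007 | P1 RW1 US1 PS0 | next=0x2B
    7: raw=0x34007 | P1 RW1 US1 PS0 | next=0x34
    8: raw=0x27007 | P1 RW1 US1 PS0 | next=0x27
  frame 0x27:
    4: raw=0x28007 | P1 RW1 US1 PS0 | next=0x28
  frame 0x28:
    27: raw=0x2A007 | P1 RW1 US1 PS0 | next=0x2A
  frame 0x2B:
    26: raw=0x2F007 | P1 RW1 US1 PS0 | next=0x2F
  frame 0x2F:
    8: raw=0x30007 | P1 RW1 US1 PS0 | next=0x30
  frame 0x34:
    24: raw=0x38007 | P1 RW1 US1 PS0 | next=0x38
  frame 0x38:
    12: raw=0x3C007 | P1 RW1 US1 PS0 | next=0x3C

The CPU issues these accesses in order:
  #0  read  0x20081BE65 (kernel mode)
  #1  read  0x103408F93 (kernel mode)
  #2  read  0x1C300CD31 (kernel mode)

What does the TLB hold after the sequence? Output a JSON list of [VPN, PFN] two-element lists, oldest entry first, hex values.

Walk each access:
#0 VA=0x20081BE65 (r,kernel):
  L0: frame=0x24 idx=8 entry=0x27007 [P=1 RW=1 US=1 PS=0]
  L1: frame=0x27 idx=4 entry=0x28007 [P=1 RW=1 US=1 PS=0]
  L2: frame=0x28 idx=27 entry=0x2A007 [P=1 RW=1 US=1 PS=0]
  → PA=0x2AE65  (3 entries read)
#1 VA=0x103408F93 (r,kernel):
  L0: frame=0x24 idx=4 entry=0x2B007 [P=1 RW=1 US=1 PS=0]
  L1: frame=0x2B idx=26 entry=0x2F007 [P=1 RW=1 US=1 PS=0]
  L2: frame=0x2F idx=8 entry=0x30007 [P=1 RW=1 US=1 PS=0]
  → PA=0x30F93  (3 entries read)
#2 VA=0x1C300CD31 (r,kernel):
  L0: frame=0x24 idx=7 entry=0x34007 [P=1 RW=1 US=1 PS=0]
  L1: frame=0x34 idx=24 entry=0x38007 [P=1 RW=1 US=1 PS=0]
  L2: frame=0x38 idx=12 entry=0x3C007 [P=1 RW=1 US=1 PS=0]
  → PA=0x3CD31  (3 entries read)

TLB: [["0x103408", "0x30"], ["0x1C300C", "0x3C"]]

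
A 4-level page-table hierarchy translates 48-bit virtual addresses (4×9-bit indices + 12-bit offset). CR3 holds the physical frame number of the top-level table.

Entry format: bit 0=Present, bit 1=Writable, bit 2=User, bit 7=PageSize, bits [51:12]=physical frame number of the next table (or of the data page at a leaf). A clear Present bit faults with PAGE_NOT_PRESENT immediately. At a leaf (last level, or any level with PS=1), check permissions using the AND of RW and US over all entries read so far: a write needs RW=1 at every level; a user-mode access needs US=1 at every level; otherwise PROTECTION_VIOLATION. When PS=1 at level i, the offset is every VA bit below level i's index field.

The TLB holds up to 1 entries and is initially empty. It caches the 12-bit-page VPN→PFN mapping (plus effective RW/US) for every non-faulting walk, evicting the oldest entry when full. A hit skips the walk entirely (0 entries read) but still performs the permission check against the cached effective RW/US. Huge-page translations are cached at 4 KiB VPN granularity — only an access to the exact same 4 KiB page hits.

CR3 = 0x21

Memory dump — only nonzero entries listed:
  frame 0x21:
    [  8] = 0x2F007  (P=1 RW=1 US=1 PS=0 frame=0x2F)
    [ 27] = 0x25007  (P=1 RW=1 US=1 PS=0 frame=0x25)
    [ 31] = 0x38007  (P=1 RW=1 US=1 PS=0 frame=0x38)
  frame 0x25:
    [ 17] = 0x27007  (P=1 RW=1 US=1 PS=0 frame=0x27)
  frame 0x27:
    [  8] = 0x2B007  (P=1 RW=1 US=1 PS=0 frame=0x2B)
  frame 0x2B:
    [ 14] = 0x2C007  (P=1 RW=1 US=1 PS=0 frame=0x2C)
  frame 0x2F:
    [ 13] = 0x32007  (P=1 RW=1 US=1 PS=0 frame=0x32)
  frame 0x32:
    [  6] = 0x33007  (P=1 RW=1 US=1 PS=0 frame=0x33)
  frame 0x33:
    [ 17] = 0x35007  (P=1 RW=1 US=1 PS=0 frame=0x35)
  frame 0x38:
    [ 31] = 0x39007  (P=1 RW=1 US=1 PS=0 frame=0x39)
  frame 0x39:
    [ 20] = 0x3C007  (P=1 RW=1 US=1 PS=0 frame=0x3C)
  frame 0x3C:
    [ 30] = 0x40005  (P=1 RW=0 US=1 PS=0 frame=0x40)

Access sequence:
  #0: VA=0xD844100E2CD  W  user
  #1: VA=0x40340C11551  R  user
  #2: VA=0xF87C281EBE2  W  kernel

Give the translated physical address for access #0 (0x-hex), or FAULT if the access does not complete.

Walk each access:
#0 VA=0xD844100E2CD (w,user):
  L0 @0x21[27] → 0x25007  P=1,RW=1,US=1,PS=0
  L1 @0x25[17] → 0x27007  P=1,RW=1,US=1,PS=0
  L2 @0x27[8] → 0x2B007  P=1,RW=1,US=1,PS=0
  L3 @0x2B[14] → 0x2C007  P=1,RW=1,US=1,PS=0
  ⇒ phys 0x2C2CD  [4 reads]
#1 VA=0x40340C11551 (r,user):
  L0 @0x21[8] → 0x2F007  P=1,RW=1,US=1,PS=0
  L1 @0x2F[13] → 0x32007  P=1,RW=1,US=1,PS=0
  L2 @0x32[6] → 0x33007  P=1,RW=1,US=1,PS=0
  L3 @0x33[17] → 0x35007  P=1,RW=1,US=1,PS=0
  ⇒ phys 0x35551  [4 reads]
#2 VA=0xF87C281EBE2 (w,kernel):
  L0 @0x21[31] → 0x38007  P=1,RW=1,US=1,PS=0
  L1 @0x38[31] → 0x39007  P=1,RW=1,US=1,PS=0
  L2 @0x39[20] → 0x3C007  P=1,RW=1,US=1,PS=0
  L3 @0x3C[30] → 0x40005  P=1,RW=0,US=1,PS=0
  ✗ PROTECTION_VIOLATION  [4 reads]

Access #0 PA: 0x2C2CD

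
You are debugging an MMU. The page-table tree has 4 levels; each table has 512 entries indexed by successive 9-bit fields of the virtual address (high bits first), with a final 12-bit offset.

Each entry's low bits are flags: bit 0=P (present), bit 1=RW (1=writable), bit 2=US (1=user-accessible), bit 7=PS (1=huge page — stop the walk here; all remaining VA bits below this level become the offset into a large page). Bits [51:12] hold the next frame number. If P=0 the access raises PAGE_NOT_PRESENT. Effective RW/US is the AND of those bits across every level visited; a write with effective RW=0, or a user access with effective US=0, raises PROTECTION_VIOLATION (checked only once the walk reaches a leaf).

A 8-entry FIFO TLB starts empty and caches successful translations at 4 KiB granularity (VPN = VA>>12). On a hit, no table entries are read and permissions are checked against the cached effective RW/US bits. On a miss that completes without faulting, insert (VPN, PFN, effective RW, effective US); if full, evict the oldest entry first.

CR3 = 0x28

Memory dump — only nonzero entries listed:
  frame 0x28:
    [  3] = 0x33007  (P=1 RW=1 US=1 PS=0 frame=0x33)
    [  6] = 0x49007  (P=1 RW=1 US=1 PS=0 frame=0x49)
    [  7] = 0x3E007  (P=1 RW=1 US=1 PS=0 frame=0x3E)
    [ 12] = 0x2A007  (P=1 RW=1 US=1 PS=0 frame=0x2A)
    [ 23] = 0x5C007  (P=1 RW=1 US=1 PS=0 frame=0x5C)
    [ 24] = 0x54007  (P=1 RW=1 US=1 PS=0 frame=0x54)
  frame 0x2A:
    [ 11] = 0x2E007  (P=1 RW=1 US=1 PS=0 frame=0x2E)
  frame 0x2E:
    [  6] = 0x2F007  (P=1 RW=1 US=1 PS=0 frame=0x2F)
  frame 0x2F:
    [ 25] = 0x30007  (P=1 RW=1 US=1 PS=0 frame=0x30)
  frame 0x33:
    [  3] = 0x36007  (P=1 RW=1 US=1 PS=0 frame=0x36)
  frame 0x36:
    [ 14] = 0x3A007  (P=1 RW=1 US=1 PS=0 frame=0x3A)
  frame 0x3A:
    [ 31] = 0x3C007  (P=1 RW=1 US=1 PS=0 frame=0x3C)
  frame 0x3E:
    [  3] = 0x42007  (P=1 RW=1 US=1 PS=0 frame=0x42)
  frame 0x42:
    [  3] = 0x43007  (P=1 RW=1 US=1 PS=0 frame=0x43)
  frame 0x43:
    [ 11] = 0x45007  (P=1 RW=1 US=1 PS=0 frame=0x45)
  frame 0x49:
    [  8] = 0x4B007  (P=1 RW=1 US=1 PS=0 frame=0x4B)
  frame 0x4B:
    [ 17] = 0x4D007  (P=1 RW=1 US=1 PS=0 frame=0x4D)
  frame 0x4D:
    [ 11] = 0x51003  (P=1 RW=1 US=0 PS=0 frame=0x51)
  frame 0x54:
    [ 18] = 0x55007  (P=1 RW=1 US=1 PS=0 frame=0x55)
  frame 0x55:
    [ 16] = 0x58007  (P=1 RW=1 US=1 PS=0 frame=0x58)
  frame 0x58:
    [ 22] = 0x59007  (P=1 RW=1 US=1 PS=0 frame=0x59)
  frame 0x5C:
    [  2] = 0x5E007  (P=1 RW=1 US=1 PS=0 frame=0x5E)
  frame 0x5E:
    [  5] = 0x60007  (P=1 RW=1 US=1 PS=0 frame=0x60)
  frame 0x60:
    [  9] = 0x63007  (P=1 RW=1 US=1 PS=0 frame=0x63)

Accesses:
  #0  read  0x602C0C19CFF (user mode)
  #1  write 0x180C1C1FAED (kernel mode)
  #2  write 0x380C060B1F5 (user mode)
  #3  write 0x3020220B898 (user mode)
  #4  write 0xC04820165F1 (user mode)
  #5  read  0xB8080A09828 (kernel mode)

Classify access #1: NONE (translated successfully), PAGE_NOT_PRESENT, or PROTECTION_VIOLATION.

Trace:
#0 VA=0x602C0C19CFF (r,user):
  L0: frame=0x28 idx=12 entry=0x2A007 [P=1 RW=1 US=1 PS=0]
  L1: frame=0x2A idx=11 entry=0x2E007 [P=1 RW=1 US=1 PS=0]
  L2: frame=0x2E idx=6 entry=0x2F007 [P=1 RW=1 US=1 PS=0]
  L3: frame=0x2F idx=25 entry=0x30007 [P=1 RW=1 US=1 PS=0]
  ⇒ phys 0x30CFF  [4 reads]
#1 VA=0x180C1C1FAED (w,kernel):
  L0: frame=0x28 idx=3 entry=0x33007 [P=1 RW=1 US=1 PS=0]
  L1: frame=0x33 idx=3 entry=0x36007 [P=1 RW=1 US=1 PS=0]
  L2: frame=0x36 idx=14 entry=0x3A007 [P=1 RW=1 US=1 PS=0]
  L3: frame=0x3A idx=31 entry=0x3C007 [P=1 RW=1 US=1 PS=0]
  ⇒ phys 0x3CAED  [4 reads]
#2 VA=0x380C060B1F5 (w,user):
  L0: frame=0x28 idx=7 entry=0x3E007 [P=1 RW=1 US=1 PS=0]
  L1: frame=0x3E idx=3 entry=0x42007 [P=1 RW=1 US=1 PS=0]
  L2: frame=0x42 idx=3 entry=0x43007 [P=1 RW=1 US=1 PS=0]
  L3: frame=0x43 idx=11 entry=0x45007 [P=1 RW=1 US=1 PS=0]
  ⇒ phys 0x451F5  [4 reads]
#3 VA=0x3020220B898 (w,user):
  L0: frame=0x28 idx=6 entry=0x49007 [P=1 RW=1 US=1 PS=0]
  L1: frame=0x49 idx=8 entry=0x4B007 [P=1 RW=1 US=1 PS=0]
  L2: frame=0x4B idx=17 entry=0x4D007 [P=1 RW=1 US=1 PS=0]
  L3: frame=0x4D idx=11 entry=0x51003 [P=1 RW=1 US=0 PS=0]
  → PROTECTION_VIOLATION  (4 entries read)
#4 VA=0xC04820165F1 (w,user):
  L0: frame=0x28 idx=24 entry=0x54007 [P=1 RW=1 US=1 PS=0]
  L1: frame=0x54 idx=18 entry=0x55007 [P=1 RW=1 US=1 PS=0]
  L2: frame=0x55 idx=16 entry=0x58007 [P=1 RW=1 US=1 PS=0]
  L3: frame=0x58 idx=22 entry=0x59007 [P=1 RW=1 US=1 PS=0]
  ⇒ phys 0x595F1  [4 reads]
#5 VA=0xB8080A09828 (r,kernel):
  L0: frame=0x28 idx=23 entry=0x5C007 [P=1 RW=1 US=1 PS=0]
  L1: frame=0x5C idx=2 entry=0x5E007 [P=1 RW=1 US=1 PS=0]
  L2: frame=0x5E idx=5 entry=0x60007 [P=1 RW=1 US=1 PS=0]
  L3: frame=0x60 idx=9 entry=0x63007 [P=1 RW=1 US=1 PS=0]
  ⇒ phys 0x63828  [4 reads]

Access #1 fault: NONE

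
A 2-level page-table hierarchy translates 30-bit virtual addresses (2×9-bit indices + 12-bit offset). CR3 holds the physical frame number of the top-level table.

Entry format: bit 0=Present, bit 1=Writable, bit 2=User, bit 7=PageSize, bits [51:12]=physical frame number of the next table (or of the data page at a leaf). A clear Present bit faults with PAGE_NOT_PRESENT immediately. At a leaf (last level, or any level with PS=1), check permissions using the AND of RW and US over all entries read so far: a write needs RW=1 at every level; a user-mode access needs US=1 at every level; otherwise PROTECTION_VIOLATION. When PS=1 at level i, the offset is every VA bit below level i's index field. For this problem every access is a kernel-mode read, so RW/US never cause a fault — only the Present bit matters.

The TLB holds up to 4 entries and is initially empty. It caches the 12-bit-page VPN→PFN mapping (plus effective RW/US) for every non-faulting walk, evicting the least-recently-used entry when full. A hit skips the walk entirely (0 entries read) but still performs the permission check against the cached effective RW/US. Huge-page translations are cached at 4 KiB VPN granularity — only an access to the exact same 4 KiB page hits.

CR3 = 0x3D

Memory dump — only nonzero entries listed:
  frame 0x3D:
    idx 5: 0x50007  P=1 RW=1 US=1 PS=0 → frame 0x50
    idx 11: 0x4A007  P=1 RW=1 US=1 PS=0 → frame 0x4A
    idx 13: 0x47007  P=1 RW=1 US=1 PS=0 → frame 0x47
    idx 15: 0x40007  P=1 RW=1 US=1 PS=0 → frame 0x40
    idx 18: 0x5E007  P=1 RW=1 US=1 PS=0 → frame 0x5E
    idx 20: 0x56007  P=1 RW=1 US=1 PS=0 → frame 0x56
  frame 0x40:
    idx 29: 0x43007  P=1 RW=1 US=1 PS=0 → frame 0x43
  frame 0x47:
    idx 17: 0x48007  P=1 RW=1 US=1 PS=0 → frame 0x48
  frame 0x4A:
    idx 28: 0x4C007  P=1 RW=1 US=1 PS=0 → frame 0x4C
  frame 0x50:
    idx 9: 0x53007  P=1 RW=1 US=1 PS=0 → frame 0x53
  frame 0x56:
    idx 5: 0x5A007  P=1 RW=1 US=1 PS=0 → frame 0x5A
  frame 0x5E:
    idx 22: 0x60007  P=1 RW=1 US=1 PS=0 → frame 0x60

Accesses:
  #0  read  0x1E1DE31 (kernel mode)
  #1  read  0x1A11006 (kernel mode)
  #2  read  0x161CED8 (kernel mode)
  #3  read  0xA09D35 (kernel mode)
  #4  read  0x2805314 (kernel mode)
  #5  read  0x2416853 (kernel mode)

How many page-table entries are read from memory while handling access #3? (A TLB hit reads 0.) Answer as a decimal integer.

Per-access translation:
#0 VA=0x1E1DE31 (r,kernel):
  lvl0: tbl 0x3D, slot 15 ⇒ 0x40007 (P1/RW1/US1/PS0)
  lvl1: tbl 0x40, slot 29 ⇒ 0x43007 (P1/RW1/US1/PS0)
  → PA=0x43E31  (2 entries read)
#1 VA=0x1A11006 (r,kernel):
  lvl0: tbl 0x3D, slot 13 ⇒ 0x47007 (P1/RW1/US1/PS0)
  lvl1: tbl 0x47, slot 17 ⇒ 0x48007 (P1/RW1/US1/PS0)
  → PA=0x48006  (2 entries read)
#2 VA=0x161CED8 (r,kernel):
  lvl0: tbl 0x3D, slot 11 ⇒ 0x4A007 (P1/RW1/US1/PS0)
  lvl1: tbl 0x4A, slot 28 ⇒ 0x4C007 (P1/RW1/US1/PS0)
  → PA=0x4CED8  (2 entries read)
#3 VA=0xA09D35 (r,kernel):
  lvl0: tbl 0x3D, slot 5 ⇒ 0x50007 (P1/RW1/US1/PS0)
  lvl1: tbl 0x50, slot 9 ⇒ 0x53007 (P1/RW1/US1/PS0)
  → PA=0x53D35  (2 entries read)
#4 VA=0x2805314 (r,kernel):
  lvl0: tbl 0x3D, slot 20 ⇒ 0x56007 (P1/RW1/US1/PS0)
  lvl1: tbl 0x56, slot 5 ⇒ 0x5A007 (P1/RW1/US1/PS0)
  → PA=0x5A314  (2 entries read)
#5 VA=0x2416853 (r,kernel):
  lvl0: tbl 0x3D, slot 18 ⇒ 0x5E007 (P1/RW1/US1/PS0)
  lvl1: tbl 0x5E, slot 22 ⇒ 0x60007 (P1/RW1/US1/PS0)
  → PA=0x60853  (2 entries read)

Entries read for #3: 2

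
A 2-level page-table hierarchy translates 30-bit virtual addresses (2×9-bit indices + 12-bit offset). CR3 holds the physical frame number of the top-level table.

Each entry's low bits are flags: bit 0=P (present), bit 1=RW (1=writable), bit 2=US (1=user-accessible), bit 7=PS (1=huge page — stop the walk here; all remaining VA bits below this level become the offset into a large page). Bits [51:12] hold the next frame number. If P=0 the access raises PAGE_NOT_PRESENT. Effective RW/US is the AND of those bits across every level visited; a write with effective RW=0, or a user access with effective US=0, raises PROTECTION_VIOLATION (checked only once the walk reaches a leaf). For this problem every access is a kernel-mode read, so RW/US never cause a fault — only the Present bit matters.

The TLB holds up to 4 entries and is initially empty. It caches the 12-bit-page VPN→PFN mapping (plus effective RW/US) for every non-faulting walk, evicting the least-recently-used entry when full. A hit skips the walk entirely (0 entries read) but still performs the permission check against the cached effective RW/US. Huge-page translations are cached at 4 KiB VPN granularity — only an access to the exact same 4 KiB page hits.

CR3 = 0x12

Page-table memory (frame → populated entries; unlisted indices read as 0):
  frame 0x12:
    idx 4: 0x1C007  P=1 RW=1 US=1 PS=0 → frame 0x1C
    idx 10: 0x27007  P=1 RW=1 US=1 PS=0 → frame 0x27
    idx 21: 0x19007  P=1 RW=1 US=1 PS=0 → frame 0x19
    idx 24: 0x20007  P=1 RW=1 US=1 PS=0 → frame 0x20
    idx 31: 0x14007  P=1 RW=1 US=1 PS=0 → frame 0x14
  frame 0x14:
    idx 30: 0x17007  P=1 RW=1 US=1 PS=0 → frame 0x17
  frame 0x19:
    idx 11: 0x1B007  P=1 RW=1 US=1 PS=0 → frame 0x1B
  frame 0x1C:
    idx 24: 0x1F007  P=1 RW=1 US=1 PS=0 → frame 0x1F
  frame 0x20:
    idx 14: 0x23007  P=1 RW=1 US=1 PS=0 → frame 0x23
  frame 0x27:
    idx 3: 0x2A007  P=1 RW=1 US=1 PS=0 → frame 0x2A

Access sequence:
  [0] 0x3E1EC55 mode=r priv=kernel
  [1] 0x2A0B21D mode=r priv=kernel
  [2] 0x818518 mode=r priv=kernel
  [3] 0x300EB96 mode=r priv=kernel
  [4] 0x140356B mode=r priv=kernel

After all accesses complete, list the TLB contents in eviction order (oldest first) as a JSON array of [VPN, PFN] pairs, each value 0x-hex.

Walk each access:
#0 VA=0x3E1EC55 (r,kernel):
  L0 @0x12[31] → 0x14007  P=1,RW=1,US=1,PS=0
  L1 @0x14[30] → 0x17007  P=1,RW=1,US=1,PS=0
  → PA=0x17C55  (2 entries read)
#1 VA=0x2A0B21D (r,kernel):
  L0 @0x12[21] → 0x19007  P=1,RW=1,US=1,PS=0
  L1 @0x19[11] → 0x1B007  P=1,RW=1,US=1,PS=0
  → PA=0x1B21D  (2 entries read)
#2 VA=0x818518 (r,kernel):
  L0 @0x12[4] → 0x1C007  P=1,RW=1,US=1,PS=0
  L1 @0x1C[24] → 0x1F007  P=1,RW=1,US=1,PS=0
  → PA=0x1F518  (2 entries read)
#3 VA=0x300EB96 (r,kernel):
  L0 @0x12[24] → 0x20007  P=1,RW=1,US=1,PS=0
  L1 @0x20[14] → 0x23007  P=1,RW=1,US=1,PS=0
  → PA=0x23B96  (2 entries read)
#4 VA=0x140356B (r,kernel):
  L0 @0x12[10] → 0x27007  P=1,RW=1,US=1,PS=0
  L1 @0x27[3] → 0x2A007  P=1,RW=1,US=1,PS=0
  → PA=0x2A56B  (2 entries read)

TLB: [["0x2A0B", "0x1B"], ["0x818", "0x1F"], ["0x300E", "0x23"], ["0x1403", "0x2A"]]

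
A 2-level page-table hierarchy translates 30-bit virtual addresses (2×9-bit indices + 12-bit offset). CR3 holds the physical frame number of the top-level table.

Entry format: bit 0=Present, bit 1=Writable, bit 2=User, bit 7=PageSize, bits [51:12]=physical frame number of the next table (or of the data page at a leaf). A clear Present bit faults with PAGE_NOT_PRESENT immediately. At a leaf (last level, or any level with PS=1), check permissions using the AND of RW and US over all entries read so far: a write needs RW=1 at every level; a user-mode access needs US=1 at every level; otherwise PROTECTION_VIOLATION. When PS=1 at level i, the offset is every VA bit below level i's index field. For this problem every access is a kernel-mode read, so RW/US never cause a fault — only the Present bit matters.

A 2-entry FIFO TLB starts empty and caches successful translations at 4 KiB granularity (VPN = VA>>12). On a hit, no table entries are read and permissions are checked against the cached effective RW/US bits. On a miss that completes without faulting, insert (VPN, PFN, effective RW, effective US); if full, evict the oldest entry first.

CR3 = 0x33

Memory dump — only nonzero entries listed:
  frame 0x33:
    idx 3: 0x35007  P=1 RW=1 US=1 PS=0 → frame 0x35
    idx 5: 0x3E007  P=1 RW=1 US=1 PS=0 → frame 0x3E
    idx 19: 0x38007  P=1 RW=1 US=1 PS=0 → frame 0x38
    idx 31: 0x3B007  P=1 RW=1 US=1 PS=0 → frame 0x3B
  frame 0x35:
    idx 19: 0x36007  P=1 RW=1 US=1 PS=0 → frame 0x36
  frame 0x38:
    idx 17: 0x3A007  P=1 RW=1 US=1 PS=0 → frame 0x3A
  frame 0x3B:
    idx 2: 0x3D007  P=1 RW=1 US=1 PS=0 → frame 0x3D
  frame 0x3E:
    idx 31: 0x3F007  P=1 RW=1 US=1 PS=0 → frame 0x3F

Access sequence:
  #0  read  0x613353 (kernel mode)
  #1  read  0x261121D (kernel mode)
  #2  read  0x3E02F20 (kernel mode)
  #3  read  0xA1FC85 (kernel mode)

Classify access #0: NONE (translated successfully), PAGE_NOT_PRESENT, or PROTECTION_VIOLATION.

Per-access translation:
#0 VA=0x613353 (r,kernel):
  lvl0: tbl 0x33, slot 3 ⇒ 0x35007 (P1/RW1/US1/PS0)
  lvl1: tbl 0x35, slot 19 ⇒ 0x36007 (P1/RW1/US1/PS0)
  → PA=0x36353  (2 entries read)
#1 VA=0x261121D (r,kernel):
  lvl0: tbl 0x33, slot 19 ⇒ 0x38007 (P1/RW1/US1/PS0)
  lvl1: tbl 0x38, slot 17 ⇒ 0x3A007 (P1/RW1/US1/PS0)
  → PA=0x3A21D  (2 entries read)
#2 VA=0x3E02F20 (r,kernel):
  lvl0: tbl 0x33, slot 31 ⇒ 0x3B007 (P1/RW1/US1/PS0)
  lvl1: tbl 0x3B, slot 2 ⇒ 0x3D007 (P1/RW1/US1/PS0)
  → PA=0x3DF20  (2 entries read)
#3 VA=0xA1FC85 (r,kernel):
  lvl0: tbl 0x33, slot 5 ⇒ 0x3E007 (P1/RW1/US1/PS0)
  lvl1: tbl 0x3E, slot 31 ⇒ 0x3F007 (P1/RW1/US1/PS0)
  → PA=0x3FC85  (2 entries read)

Access #0 fault: NONE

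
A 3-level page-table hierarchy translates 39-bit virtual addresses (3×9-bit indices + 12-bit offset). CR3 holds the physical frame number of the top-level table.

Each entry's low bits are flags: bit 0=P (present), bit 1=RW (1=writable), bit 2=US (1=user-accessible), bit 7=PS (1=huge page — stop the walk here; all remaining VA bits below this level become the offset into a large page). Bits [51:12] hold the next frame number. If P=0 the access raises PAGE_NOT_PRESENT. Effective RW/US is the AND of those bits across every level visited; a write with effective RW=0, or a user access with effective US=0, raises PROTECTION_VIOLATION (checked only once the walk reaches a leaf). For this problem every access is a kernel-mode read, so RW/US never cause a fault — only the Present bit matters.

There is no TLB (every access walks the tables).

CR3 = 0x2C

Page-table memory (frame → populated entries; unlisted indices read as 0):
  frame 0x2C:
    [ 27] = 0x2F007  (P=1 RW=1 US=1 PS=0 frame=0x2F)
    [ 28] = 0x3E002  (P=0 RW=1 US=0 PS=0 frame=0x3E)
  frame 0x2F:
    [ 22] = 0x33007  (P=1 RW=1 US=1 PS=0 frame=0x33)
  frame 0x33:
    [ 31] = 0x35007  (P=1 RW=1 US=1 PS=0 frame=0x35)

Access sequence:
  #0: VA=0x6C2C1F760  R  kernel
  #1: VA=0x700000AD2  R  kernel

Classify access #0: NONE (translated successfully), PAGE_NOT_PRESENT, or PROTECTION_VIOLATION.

Trace:
#0 VA=0x6C2C1F760 (r,kernel):
  [0] read 0x2C idx=27: raw=0x2F007 flags P=1 W=1 U=1 S=0
  [1] read 0x2F idx=22: raw=0x33007 flags P=1 W=1 U=1 S=0
  [2] read 0x33 idx=31: raw=0x35007 flags P=1 W=1 U=1 S=0
  → PA=0x35760  (3 entries read)
#1 VA=0x700000AD2 (r,kernel):
  [0] read 0x2C idx=28: raw=0x3E002 flags P=0 W=1 U=0 S=0
  ✗ PAGE_NOT_PRESENT  [1 reads]

Access #0 fault: NONE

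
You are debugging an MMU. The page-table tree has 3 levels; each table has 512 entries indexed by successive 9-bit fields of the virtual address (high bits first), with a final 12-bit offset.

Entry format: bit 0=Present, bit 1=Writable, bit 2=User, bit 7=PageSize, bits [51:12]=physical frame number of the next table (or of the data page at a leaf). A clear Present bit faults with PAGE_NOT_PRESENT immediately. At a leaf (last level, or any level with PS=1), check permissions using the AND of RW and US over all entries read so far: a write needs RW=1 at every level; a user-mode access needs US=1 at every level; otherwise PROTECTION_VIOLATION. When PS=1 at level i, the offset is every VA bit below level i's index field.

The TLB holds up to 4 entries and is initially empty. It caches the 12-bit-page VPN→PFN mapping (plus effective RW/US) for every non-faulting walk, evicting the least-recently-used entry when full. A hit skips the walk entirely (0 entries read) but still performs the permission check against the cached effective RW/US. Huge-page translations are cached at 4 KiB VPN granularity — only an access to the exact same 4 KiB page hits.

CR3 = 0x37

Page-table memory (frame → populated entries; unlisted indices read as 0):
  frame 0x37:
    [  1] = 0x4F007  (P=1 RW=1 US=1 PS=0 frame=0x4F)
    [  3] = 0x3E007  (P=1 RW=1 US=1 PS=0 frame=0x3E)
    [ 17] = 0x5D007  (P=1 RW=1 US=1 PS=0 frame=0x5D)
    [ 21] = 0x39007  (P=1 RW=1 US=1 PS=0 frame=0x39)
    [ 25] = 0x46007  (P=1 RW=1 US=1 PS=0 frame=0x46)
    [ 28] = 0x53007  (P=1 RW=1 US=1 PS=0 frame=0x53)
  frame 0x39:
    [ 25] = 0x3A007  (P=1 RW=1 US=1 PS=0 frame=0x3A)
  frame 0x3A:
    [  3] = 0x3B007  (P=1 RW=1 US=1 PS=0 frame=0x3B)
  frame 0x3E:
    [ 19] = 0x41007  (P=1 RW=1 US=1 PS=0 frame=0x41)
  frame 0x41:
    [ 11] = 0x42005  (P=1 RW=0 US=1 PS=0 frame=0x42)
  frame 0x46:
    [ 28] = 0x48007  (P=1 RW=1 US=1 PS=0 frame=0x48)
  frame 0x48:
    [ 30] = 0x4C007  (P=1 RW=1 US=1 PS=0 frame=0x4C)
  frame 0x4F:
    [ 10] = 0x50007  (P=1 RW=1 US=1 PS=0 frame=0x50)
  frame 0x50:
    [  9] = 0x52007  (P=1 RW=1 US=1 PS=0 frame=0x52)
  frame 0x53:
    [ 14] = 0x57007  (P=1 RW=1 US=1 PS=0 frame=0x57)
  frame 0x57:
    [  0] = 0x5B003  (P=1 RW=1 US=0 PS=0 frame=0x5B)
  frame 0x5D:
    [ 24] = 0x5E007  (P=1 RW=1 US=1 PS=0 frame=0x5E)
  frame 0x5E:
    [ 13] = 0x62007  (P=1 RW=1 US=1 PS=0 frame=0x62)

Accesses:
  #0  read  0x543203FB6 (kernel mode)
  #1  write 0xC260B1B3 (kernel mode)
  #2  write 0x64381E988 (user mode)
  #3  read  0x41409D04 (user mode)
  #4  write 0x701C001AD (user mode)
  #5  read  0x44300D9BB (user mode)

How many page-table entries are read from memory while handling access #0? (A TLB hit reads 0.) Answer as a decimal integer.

Per-access translation:
#0 VA=0x543203FB6 (r,kernel):
  L0 @0x37[21] → 0x39007  P=1,RW=1,US=1,PS=0
  L1 @0x39[25] → 0x3A007  P=1,RW=1,US=1,PS=0
  L2 @0x3A[3] → 0x3B007  P=1,RW=1,US=1,PS=0
  → PA=0x3BFB6  (3 entries read)
#1 VA=0xC260B1B3 (w,kernel):
  L0 @0x37[3] → 0x3E007  P=1,RW=1,US=1,PS=0
  L1 @0x3E[19] → 0x41007  P=1,RW=1,US=1,PS=0
  L2 @0x41[11] → 0x42005  P=1,RW=0,US=1,PS=0
  ⇒ fault: PROTECTION_VIOLATION  — 3 lookups
#2 VA=0x64381E988 (w,user):
  L0 @0x37[25] → 0x46007  P=1,RW=1,US=1,PS=0
  L1 @0x46[28] → 0x48007  P=1,RW=1,US=1,PS=0
  L2 @0x48[30] → 0x4C007  P=1,RW=1,US=1,PS=0
  → PA=0x4C988  (3 entries read)
#3 VA=0x41409D04 (r,user):
  L0 @0x37[1] → 0x4F007  P=1,RW=1,US=1,PS=0
  L1 @0x4F[10] → 0x50007  P=1,RW=1,US=1,PS=0
  L2 @0x50[9] → 0x52007  P=1,RW=1,US=1,PS=0
  → PA=0x52D04  (3 entries read)
#4 VA=0x701C001AD (w,user):
  L0 @0x37[28] → 0x53007  P=1,RW=1,US=1,PS=0
  L1 @0x53[14] → 0x57007  P=1,RW=1,US=1,PS=0
  L2 @0x57[0] → 0x5B003  P=1,RW=1,US=0,PS=0
  ⇒ fault: PROTECTION_VIOLATION  — 3 lookups
#5 VA=0x44300D9BB (r,user):
  L0 @0x37[17] → 0x5D007  P=1,RW=1,US=1,PS=0
  L1 @0x5D[24] → 0x5E007  P=1,RW=1,US=1,PS=0
  L2 @0x5E[13] → 0x62007  P=1,RW=1,US=1,PS=0
  → PA=0x629BB  (3 entries read)

Entries read for #0: 3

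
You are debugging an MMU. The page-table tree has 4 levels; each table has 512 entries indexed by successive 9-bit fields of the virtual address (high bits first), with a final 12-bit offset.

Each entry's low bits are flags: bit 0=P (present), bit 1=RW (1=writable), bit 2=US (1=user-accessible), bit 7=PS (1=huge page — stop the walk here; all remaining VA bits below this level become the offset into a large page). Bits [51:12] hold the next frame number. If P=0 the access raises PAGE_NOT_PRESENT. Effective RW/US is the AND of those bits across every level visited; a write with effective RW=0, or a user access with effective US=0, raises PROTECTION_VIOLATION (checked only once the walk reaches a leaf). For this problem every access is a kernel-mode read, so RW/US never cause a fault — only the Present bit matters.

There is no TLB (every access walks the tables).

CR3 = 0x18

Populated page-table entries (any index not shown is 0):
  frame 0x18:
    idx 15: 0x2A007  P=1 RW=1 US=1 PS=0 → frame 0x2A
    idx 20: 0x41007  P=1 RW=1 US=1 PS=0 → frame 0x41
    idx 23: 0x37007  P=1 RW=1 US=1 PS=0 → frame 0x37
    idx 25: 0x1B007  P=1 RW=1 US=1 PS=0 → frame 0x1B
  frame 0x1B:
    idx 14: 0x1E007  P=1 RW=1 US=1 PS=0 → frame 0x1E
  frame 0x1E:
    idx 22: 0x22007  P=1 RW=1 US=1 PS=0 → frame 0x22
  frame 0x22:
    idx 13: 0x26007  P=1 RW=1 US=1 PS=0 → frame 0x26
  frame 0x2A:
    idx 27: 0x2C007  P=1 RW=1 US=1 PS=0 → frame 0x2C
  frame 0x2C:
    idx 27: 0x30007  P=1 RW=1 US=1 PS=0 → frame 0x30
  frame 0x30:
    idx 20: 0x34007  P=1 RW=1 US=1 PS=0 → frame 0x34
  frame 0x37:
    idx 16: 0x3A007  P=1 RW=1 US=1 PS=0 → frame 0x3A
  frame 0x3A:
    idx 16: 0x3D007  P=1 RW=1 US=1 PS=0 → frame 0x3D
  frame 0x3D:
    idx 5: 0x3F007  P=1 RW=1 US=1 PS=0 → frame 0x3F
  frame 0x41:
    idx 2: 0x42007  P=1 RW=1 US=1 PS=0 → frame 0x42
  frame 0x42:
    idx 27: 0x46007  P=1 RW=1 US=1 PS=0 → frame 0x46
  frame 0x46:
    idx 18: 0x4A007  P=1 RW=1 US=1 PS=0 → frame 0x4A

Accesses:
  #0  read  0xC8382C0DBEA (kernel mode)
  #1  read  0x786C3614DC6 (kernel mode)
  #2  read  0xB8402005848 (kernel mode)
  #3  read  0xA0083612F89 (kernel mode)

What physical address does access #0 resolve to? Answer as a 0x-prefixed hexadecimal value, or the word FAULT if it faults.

Per-access translation:
#0 VA=0xC8382C0DBEA (r,kernel):
  L0: frame=0x18 idx=25 entry=0x1B007 [P=1 RW=1 US=1 PS=0]
  L1: frame=0x1B idx=14 entry=0x1E007 [P=1 RW=1 US=1 PS=0]
  L2: frame=0x1E idx=22 entry=0x22007 [P=1 RW=1 US=1 PS=0]
  L3: frame=0x22 idx=13 entry=0x26007 [P=1 RW=1 US=1 PS=0]
  → PA=0x26BEA  (4 entries read)
#1 VA=0x786C3614DC6 (r,kernel):
  L0: frame=0x18 idx=15 entry=0x2A007 [P=1 RW=1 US=1 PS=0]
  L1: frame=0x2A idx=27 entry=0x2C007 [P=1 RW=1 US=1 PS=0]
  L2: frame=0x2C idx=27 entry=0x30007 [P=1 RW=1 US=1 PS=0]
  L3: frame=0x30 idx=20 entry=0x34007 [P=1 RW=1 US=1 PS=0]
  → PA=0x34DC6  (4 entries read)
#2 VA=0xB8402005848 (r,kernel):
  L0: frame=0x18 idx=23 entry=0x37007 [P=1 RW=1 US=1 PS=0]
  L1: frame=0x37 idx=16 entry=0x3A007 [P=1 RW=1 US=1 PS=0]
  L2: frame=0x3A idx=16 entry=0x3D007 [P=1 RW=1 US=1 PS=0]
  L3: frame=0x3D idx=5 entry=0x3F007 [P=1 RW=1 US=1 PS=0]
  → PA=0x3F848  (4 entries read)
#3 VA=0xA0083612F89 (r,kernel):
  L0: frame=0x18 idx=20 entry=0x41007 [P=1 RW=1 US=1 PS=0]
  L1: frame=0x41 idx=2 entry=0x42007 [P=1 RW=1 US=1 PS=0]
  L2: frame=0x42 idx=27 entry=0x46007 [P=1 RW=1 US=1 PS=0]
  L3: frame=0x46 idx=18 entry=0x4A007 [P=1 RW=1 US=1 PS=0]
  → PA=0x4AF89  (4 entries read)

Access #0 PA: 0x26BEA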